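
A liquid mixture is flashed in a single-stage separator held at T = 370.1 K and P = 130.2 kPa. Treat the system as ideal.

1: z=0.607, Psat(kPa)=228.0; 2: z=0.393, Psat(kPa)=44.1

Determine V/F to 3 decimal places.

V/F = 0.395

Raoult's law: Kᵢ = Pᵢˢᵃᵗ/P = Pᵢˢᵃᵗ/130.2.
  K_1 = 228.0/130.2 = 1.75115, K_2 = 44.1/130.2 = 0.33871
Material balance + equilibrium reduce to Σ zᵢ(Kᵢ−1)/(1+V/F(Kᵢ−1)) = 0.
Check two-phase: ΣzᵢKᵢ = 1.196 > 1 and Σzᵢ/Kᵢ = 1.507 > 1, so g(0) = 0.196 > 0 and g(1) = -0.507 < 0.
Newton–Raphson from V/F = 0.5:
  V/F = 0.500: g = -0.0568, g' = -0.565 → V/F = 0.399
  V/F = 0.399: g = -0.0024, g' = -0.520 → V/F = 0.395
Converged at V/F = 0.395.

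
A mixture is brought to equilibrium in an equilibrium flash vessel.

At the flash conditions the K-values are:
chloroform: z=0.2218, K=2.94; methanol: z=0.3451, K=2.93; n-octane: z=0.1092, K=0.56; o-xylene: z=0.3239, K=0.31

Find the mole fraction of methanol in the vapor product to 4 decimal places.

Material balance + equilibrium reduce to Σ zᵢ(Kᵢ−1)/(1+V/F(Kᵢ−1)) = 0.
Check two-phase: ΣzᵢKᵢ = 1.8248 > 1 and Σzᵢ/Kᵢ = 1.4331 > 1, so g(0) = 0.8248 > 0 and g(1) = -0.4331 < 0.
Iterate (Newton) starting at V/F = 0.68:
  V/F = 0.6800: g = -0.01604, g' = -0.9860 → V/F = 0.6637
  V/F = 0.6637: g = -0.00010, g' = -0.9736 → V/F = 0.6636
Converged at V/F = 0.6636.
Compositions from xᵢ = zᵢ/(1+V/F(Kᵢ−1)), yᵢ = Kᵢxᵢ:
  chloroform: x = 0.0970, y = 0.2851
  methanol: x = 0.1513, y = 0.4433
  n-octane: x = 0.1542, y = 0.0864
  o-xylene: x = 0.5975, y = 0.1852

y_methanol = 0.4433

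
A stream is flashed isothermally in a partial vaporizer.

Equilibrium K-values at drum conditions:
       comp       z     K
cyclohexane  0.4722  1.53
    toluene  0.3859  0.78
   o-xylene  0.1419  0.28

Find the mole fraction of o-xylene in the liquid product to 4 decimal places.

Rachford–Rice: g(ψ) = Σ zᵢ(Kᵢ−1)/(1+ψ(Kᵢ−1)) = 0.
g(0) = ΣzᵢKᵢ − 1 = 0.0632 and g(1) = 1 − Σzᵢ/Kᵢ = -0.3102, so a root lies in (0, 1).
Iterate (Newton) starting at ψ = 0.46:
  ψ = 0.4600: g = -0.04601, g' = -0.2733 → ψ = 0.2917
  ψ = 0.2917: g = -0.00329, g' = -0.2387 → ψ = 0.2779
  ψ = 0.2779: g = -0.00001, g' = -0.2369 → ψ = 0.2778
Converged at ψ = 0.2778.
Compositions from xᵢ = zᵢ/(1+ψ(Kᵢ−1)), yᵢ = Kᵢxᵢ:
  cyclohexane: x = 0.4116, y = 0.6297
  toluene: x = 0.4110, y = 0.3206
  o-xylene: x = 0.1774, y = 0.0497

x_o-xylene = 0.1774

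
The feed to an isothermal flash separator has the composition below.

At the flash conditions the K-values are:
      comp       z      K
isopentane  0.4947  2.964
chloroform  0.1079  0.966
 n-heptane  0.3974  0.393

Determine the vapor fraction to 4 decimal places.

ψ = 0.6819

Rachford–Rice: g(ψ) = Σ zᵢ(Kᵢ−1)/(1+ψ(Kᵢ−1)) = 0.
Feasibility: ΣzᵢKᵢ = 1.7267, Σzᵢ/Kᵢ = 1.2898 — both > 1, two phases present.
Newton iteration, ψ⁰ = 0.5:
  ψ = 0.5000: g = 0.14014, g' = -0.7877 → ψ = 0.6779
  ψ = 0.6779: g = 0.00310, g' = -0.7740 → ψ = 0.6819
Converged at ψ = 0.6819.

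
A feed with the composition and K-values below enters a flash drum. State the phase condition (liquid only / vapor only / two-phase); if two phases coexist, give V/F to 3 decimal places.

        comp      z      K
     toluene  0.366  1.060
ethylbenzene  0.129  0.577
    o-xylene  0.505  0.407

ΣzᵢKᵢ = 0.668; Σzᵢ/Kᵢ = 1.810.
Since ΣzᵢKᵢ < 1 the mixture is below its bubble point — single liquid phase.

liquid only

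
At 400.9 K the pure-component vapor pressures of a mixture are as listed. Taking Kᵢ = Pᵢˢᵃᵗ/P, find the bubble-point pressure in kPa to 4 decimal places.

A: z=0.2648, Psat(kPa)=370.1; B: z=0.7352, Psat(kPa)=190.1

Pbub = 237.7640 kPa

At the bubble point ψ → 0, so ΣzᵢKᵢ = 1 with Kᵢ = Pᵢˢᵃᵗ/P ⇒ P = ΣzᵢPᵢˢᵃᵗ.
P = 0.2648·370.1 + 0.7352·190.1 = 237.7640 kPa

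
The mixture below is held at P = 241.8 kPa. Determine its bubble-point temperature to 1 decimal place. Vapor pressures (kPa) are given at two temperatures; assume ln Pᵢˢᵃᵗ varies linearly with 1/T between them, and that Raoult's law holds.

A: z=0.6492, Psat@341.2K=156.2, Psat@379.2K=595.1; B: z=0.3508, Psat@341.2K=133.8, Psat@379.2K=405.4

Bubble-point temperature: ΣzᵢPᵢˢᵃᵗ(T) = P. Interpolate ln Pᵢˢᵃᵗ = aᵢ + bᵢ/T.
  T = 341.2 K: ΣzᵢPᵢˢᵃᵗ = 148.34 kPa
  T = 379.2 K: ΣzᵢPᵢˢᵃᵗ = 528.55 kPa
  T = 360.2 K: ΣzᵢPᵢˢᵃᵗ = 289.16 kPa
  T = 350.7 K: ΣzᵢPᵢˢᵃᵗ = 208.91 kPa
  T = 355.4 K: ΣzᵢPᵢˢᵃᵗ = 245.88 kPa
  T = 353.0 K: ΣzᵢPᵢˢᵃᵗ = 226.37 kPa
Interpolating between 353.0 K and 355.4 K gives T ≈ 354.9 K.

T = 354.9 K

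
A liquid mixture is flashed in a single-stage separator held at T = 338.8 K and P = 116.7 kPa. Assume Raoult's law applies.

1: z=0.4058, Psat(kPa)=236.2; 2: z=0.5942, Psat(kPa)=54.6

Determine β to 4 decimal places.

β = 0.1823

Raoult's law: Kᵢ = Pᵢˢᵃᵗ/P = Pᵢˢᵃᵗ/116.7.
  K_1 = 236.2/116.7 = 2.023993, K_2 = 54.6/116.7 = 0.467866
Material balance + equilibrium reduce to Σ zᵢ(Kᵢ−1)/(1+β(Kᵢ−1)) = 0.
g(0) = ΣzᵢKᵢ − 1 = 0.0993 and g(1) = 1 − Σzᵢ/Kᵢ = -0.4705, so a root lies in (0, 1).
Binary case is linear: z₁(K₁−1)(1+β(K₂−1)) + z₂(K₂−1)(1+β(K₁−1)) = 0
⇒ β = [z₁(K₁−1)+z₂(K₂−1)] / [−(K₁−1)(K₂−1)] = 0.09934/0.54490 = 0.1823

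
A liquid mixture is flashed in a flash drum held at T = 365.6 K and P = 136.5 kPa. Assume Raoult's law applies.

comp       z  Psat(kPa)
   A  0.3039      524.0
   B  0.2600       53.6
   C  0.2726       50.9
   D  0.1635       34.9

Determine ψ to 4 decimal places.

ψ = 0.2237

Raoult's law: Kᵢ = Pᵢˢᵃᵗ/P = Pᵢˢᵃᵗ/136.5.
  K_A = 524.0/136.5 = 3.838828, K_B = 53.6/136.5 = 0.392674, K_C = 50.9/136.5 = 0.372894, K_D = 34.9/136.5 = 0.255678
Newton–Raphson from ψ = 0.49:
  ψ = 0.4900: g = -0.30233, g' = -1.0706 → ψ = 0.2076
  ψ = 0.2076: g = 0.02164, g' = -1.3635 → ψ = 0.2235
  ψ = 0.2235: g = 0.00035, g' = -1.3205 → ψ = 0.2237
Converged at ψ = 0.2237.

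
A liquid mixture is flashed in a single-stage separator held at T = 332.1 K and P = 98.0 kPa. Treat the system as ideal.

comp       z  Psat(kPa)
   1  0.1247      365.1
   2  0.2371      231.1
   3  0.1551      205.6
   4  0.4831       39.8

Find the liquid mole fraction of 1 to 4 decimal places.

Raoult's law: Kᵢ = Pᵢˢᵃᵗ/P = Pᵢˢᵃᵗ/98.0.
  K_1 = 365.1/98.0 = 3.725510, K_2 = 231.1/98.0 = 2.358163, K_3 = 205.6/98.0 = 2.097959, K_4 = 39.8/98.0 = 0.406122
Iterate (Newton) starting at ψ = 0.5:
  ψ = 0.5000: g = 0.03749, g' = -0.7437 → ψ = 0.5504
  ψ = 0.5504: g = 0.00013, g' = -0.7401 → ψ = 0.5506
Converged at ψ = 0.5506.
Compositions from xᵢ = zᵢ/(1+ψ(Kᵢ−1)), yᵢ = Kᵢxᵢ:
  1: x = 0.0499, y = 0.1858
  2: x = 0.1357, y = 0.3199
  3: x = 0.0967, y = 0.2028
  4: x = 0.7178, y = 0.2915

x_1 = 0.0499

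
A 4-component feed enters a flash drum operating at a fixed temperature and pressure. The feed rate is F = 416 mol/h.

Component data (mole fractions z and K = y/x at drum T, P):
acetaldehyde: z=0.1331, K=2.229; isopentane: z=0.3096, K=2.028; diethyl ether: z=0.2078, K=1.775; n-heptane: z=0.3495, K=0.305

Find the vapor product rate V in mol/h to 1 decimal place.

Material balance + equilibrium reduce to Σ zᵢ(Kᵢ−1)/(1+V/F(Kᵢ−1)) = 0.
Feasibility: ΣzᵢKᵢ = 1.4000, Σzᵢ/Kᵢ = 1.4753 — both > 1, two phases present.
Newton–Raphson from V/F = 0.36:
  V/F = 0.3600: g = 0.14766, g' = -0.6475 → V/F = 0.5881
  V/F = 0.5881: g = -0.00685, g' = -0.7366 → V/F = 0.5788
  V/F = 0.5788: g = -0.00003, g' = -0.7292 → V/F = 0.5787
Converged at V/F = 0.5787.
Then V = V/F·F = 0.5787·416 = 240.7 mol/h and L = F − V = 175.3 mol/h.

V = 240.7 mol/h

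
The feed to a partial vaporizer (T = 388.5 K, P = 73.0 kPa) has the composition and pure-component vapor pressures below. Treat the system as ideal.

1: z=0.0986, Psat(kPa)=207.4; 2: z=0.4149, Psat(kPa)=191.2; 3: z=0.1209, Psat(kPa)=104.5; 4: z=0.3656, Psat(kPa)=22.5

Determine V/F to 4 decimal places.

Raoult's law: Kᵢ = Pᵢˢᵃᵗ/P = Pᵢˢᵃᵗ/73.0.
  K_1 = 207.4/73.0 = 2.841096, K_2 = 191.2/73.0 = 2.619178, K_3 = 104.5/73.0 = 1.431507, K_4 = 22.5/73.0 = 0.308219
Newton–Raphson from V/F = 0.5:
  V/F = 0.5000: g = 0.12202, g' = -0.8469 → V/F = 0.6441
  V/F = 0.6441: g = -0.00343, g' = -0.9135 → V/F = 0.6403
Converged at V/F = 0.6403.

V/F = 0.6403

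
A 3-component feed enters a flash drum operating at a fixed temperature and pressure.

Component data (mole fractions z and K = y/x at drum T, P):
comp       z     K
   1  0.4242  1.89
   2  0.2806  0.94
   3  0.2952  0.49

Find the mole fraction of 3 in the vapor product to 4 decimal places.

y_3 = 0.2145

Rachford–Rice: g(V/F) = Σ zᵢ(Kᵢ−1)/(1+V/F(Kᵢ−1)) = 0.
Feasibility: ΣzᵢKᵢ = 1.2102, Σzᵢ/Kᵢ = 1.1254 — both > 1, two phases present.
Iterate (Newton) starting at V/F = 0.5:
  V/F = 0.5000: g = 0.04183, g' = -0.3003 → V/F = 0.6393
  V/F = 0.6393: g = -0.00026, g' = -0.3066 → V/F = 0.6384
Converged at V/F = 0.6384.
Compositions from xᵢ = zᵢ/(1+V/F(Kᵢ−1)), yᵢ = Kᵢxᵢ:
  1: x = 0.2705, y = 0.5112
  2: x = 0.2918, y = 0.2743
  3: x = 0.4377, y = 0.2145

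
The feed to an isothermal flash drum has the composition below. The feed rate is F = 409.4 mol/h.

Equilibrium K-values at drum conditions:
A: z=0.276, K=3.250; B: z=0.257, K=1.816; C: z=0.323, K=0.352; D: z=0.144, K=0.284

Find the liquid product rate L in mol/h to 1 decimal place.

L = 218.4 mol/h

Rachford–Rice: g(ψ) = Σ zᵢ(Kᵢ−1)/(1+ψ(Kᵢ−1)) = 0.
Feasibility: ΣzᵢKᵢ = 1.518, Σzᵢ/Kᵢ = 1.651 — both > 1, two phases present.
Newton–Raphson from ψ = 0.41:
  ψ = 0.410: g = 0.0492, g' = -0.874 → ψ = 0.466
  ψ = 0.466: g = 0.0003, g' = -0.867 → ψ = 0.467
Converged at ψ = 0.467.
Then V = ψ·F = 0.4666·409.4 = 191.0 mol/h and L = F − V = 218.4 mol/h.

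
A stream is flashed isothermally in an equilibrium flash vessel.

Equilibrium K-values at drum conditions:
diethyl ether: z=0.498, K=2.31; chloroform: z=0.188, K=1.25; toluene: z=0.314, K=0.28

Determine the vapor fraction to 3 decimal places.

ψ = 0.610

Material balance + equilibrium reduce to Σ zᵢ(Kᵢ−1)/(1+ψ(Kᵢ−1)) = 0.
Check two-phase: ΣzᵢKᵢ = 1.473 > 1 and Σzᵢ/Kᵢ = 1.487 > 1, so g(0) = 0.473 > 0 and g(1) = -0.487 < 0.
Iterate (Newton) starting at ψ = 0.46:
  ψ = 0.460: g = 0.1112, g' = -0.706 → ψ = 0.617
  ψ = 0.617: g = -0.0057, g' = -0.798 → ψ = 0.610
Converged at ψ = 0.610.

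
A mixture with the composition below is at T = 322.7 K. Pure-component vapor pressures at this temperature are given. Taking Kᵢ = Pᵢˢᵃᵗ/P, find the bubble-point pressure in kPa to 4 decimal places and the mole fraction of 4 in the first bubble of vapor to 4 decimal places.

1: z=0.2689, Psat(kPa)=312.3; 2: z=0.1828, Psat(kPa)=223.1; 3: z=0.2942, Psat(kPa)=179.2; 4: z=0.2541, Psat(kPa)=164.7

Pbub = 219.3311 kPa, y_4 = 0.1908

At the bubble point ψ → 0, so ΣzᵢKᵢ = 1 with Kᵢ = Pᵢˢᵃᵗ/P ⇒ P = ΣzᵢPᵢˢᵃᵗ.
P = 0.2689·312.3 + 0.1828·223.1 + 0.2942·179.2 + 0.2541·164.7 = 219.3311 kPa
yᵢ = zᵢPᵢˢᵃᵗ/P ⇒ y_4 = 0.2541·164.7/219.3311 = 0.1908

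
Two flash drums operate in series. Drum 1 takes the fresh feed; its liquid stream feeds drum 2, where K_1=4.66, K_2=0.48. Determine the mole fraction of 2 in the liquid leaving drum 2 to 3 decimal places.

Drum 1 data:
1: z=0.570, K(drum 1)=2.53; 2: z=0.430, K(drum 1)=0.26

Drum 1:
Iterate (Newton) starting at ψ₁ = 0.5:
  ψ₁ = 0.500: g = -0.0110, g' = -1.022 → ψ₁ = 0.489
Converged at ψ₁ = 0.489.
Drum-1 compositions:
  1: x = 0.326, y = 0.825
  2: x = 0.674, y = 0.175
Drum-2 feed = drum-1 liquid: z₂ = (0.3260, 0.6740).
Drum 2:
Binary case is linear: z₁(K₁−1)(1+ψ₂(K₂−1)) + z₂(K₂−1)(1+ψ₂(K₁−1)) = 0
⇒ ψ₂ = [z₁(K₁−1)+z₂(K₂−1)] / [−(K₁−1)(K₂−1)] = 0.8426/1.9032 = 0.443
  1: x = 0.124, y = 0.580
  2: x = 0.876, y = 0.420

x_2 (drum 2) = 0.876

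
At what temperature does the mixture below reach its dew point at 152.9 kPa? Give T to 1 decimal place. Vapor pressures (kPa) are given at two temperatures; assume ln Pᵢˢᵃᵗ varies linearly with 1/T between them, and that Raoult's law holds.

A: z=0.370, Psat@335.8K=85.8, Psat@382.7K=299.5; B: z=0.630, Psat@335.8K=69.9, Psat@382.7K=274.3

T = 359.4 K

Dew-point temperature: Σzᵢ·P/Pᵢˢᵃᵗ(T) = 1. Interpolate ln Pᵢˢᵃᵗ = aᵢ + bᵢ/T.
  T = 335.8 K: ΣzᵢP/Pᵢˢᵃᵗ = 2.0374
  T = 382.7 K: ΣzᵢP/Pᵢˢᵃᵗ = 0.5401
  T = 359.2 K: ΣzᵢP/Pᵢˢᵃᵗ = 1.0055
  T = 370.9 K: ΣzᵢP/Pᵢˢᵃᵗ = 0.7306
  T = 365.0 K: ΣzᵢP/Pᵢˢᵃᵗ = 0.8561
  T = 362.1 K: ΣzᵢP/Pᵢˢᵃᵗ = 0.9272
Interpolating between 359.2 K and 362.1 K gives T ≈ 359.4 K.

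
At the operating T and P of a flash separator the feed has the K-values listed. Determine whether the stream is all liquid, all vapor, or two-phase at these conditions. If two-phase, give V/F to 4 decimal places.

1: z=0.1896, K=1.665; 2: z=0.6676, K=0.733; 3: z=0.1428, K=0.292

ΣzᵢKᵢ = 0.8467; Σzᵢ/Kᵢ = 1.5137.
Since ΣzᵢKᵢ < 1 the mixture is below its bubble point — single liquid phase.

all liquid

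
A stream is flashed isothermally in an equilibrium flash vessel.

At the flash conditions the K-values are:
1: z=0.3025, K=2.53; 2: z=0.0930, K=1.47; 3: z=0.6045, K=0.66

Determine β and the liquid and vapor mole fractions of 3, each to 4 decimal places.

β = 0.6556, x_3 = 0.7779, y_3 = 0.5134

Rachford–Rice: g(β) = Σ zᵢ(Kᵢ−1)/(1+β(Kᵢ−1)) = 0.
Feasibility: ΣzᵢKᵢ = 1.3010, Σzᵢ/Kᵢ = 1.0987 — both > 1, two phases present.
Iterate (Newton) starting at β = 0.64:
  β = 0.6400: g = 0.00476, g' = -0.3071 → β = 0.6555
  β = 0.6555: g = 0.00002, g' = -0.3042 → β = 0.6556
Converged at β = 0.6556.
Compositions from xᵢ = zᵢ/(1+β(Kᵢ−1)), yᵢ = Kᵢxᵢ:
  1: x = 0.1510, y = 0.3821
  2: x = 0.0711, y = 0.1045
  3: x = 0.7779, y = 0.5134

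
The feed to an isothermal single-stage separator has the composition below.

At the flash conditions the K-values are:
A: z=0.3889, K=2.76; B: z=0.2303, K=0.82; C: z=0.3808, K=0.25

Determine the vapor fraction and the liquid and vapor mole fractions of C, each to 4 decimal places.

Material balance + equilibrium reduce to Σ zᵢ(Kᵢ−1)/(1+ψ(Kᵢ−1)) = 0.
Feasibility: ΣzᵢKᵢ = 1.3574, Σzᵢ/Kᵢ = 1.9450 — both > 1, two phases present.
Newton iteration, ψ⁰ = 0.5:
  ψ = 0.5000: g = -0.13844, g' = -0.8982 → ψ = 0.3459
  ψ = 0.3459: g = -0.00437, g' = -0.8645 → ψ = 0.3408
Converged at ψ = 0.3408.
Compositions from xᵢ = zᵢ/(1+ψ(Kᵢ−1)), yᵢ = Kᵢxᵢ:
  A: x = 0.2431, y = 0.6709
  B: x = 0.2454, y = 0.2012
  C: x = 0.5116, y = 0.1279

ψ = 0.3408, x_C = 0.5116, y_C = 0.1279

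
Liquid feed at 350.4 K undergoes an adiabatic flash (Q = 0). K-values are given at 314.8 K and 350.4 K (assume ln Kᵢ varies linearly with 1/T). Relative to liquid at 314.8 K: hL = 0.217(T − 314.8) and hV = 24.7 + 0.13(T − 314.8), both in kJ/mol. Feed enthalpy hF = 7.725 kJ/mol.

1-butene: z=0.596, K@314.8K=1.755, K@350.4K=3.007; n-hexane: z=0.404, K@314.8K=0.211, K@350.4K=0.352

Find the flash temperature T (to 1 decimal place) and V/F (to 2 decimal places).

T = 317.9 K, V/F = 0.29

Adiabatic flash: solve Rachford–Rice at each trial T, then check hF = ψ·hV(T) + (1−ψ)·hL(T).
  T = 314.8 K: K = (1.755, 0.211), RR gives ψ = 0.220, H_out = 5.441 kJ/mol
  T = 350.4 K: K = (3.007, 0.352), RR gives ψ = 0.718, H_out = 23.246 kJ/mol
  T = 332.6 K: K = (2.331, 0.276), RR gives ψ = 0.520, H_out = 15.899 kJ/mol
  T = 323.7 K: K = (2.030, 0.242), RR gives ψ = 0.395, H_out = 11.371 kJ/mol
  T = 319.2 K: K = (1.888, 0.226), RR gives ψ = 0.315, H_out = 8.621 kJ/mol
  T = 317.0 K: K = (1.821, 0.219), RR gives ψ = 0.270, H_out = 7.105 kJ/mol
Linear interpolation between T = 317.0 (H_out = 7.105) and T = 319.2 (H_out = 8.621) on hF = 7.725 gives T ≈ 317.9 K, at which ψ = 0.29.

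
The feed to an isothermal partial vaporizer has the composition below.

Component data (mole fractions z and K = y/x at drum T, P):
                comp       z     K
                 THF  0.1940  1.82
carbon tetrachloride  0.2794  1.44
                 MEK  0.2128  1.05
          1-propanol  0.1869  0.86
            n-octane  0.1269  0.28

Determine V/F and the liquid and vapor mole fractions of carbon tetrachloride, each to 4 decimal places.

Material balance + equilibrium reduce to Σ zᵢ(Kᵢ−1)/(1+V/F(Kᵢ−1)) = 0.
Feasibility: ΣzᵢKᵢ = 1.1751, Σzᵢ/Kᵢ = 1.1738 — both > 1, two phases present.
Newton–Raphson from V/F = 0.5:
  V/F = 0.5000: g = 0.05307, g' = -0.2673 → V/F = 0.6985
  V/F = 0.6985: g = -0.00737, g' = -0.3557 → V/F = 0.6778
  V/F = 0.6778: g = -0.00014, g' = -0.3419 → V/F = 0.6774
Converged at V/F = 0.6774.
Compositions from xᵢ = zᵢ/(1+V/F(Kᵢ−1)), yᵢ = Kᵢxᵢ:
  THF: x = 0.1247, y = 0.2270
  carbon tetrachloride: x = 0.2152, y = 0.3100
  MEK: x = 0.2058, y = 0.2161
  1-propanol: x = 0.2065, y = 0.1776
  n-octane: x = 0.2477, y = 0.0694

V/F = 0.6774, x_carbon tetrachloride = 0.2152, y_carbon tetrachloride = 0.3100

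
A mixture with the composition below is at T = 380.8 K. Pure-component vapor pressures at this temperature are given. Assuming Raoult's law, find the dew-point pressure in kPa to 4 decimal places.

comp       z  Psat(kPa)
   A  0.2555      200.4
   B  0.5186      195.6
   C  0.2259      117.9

At the dew point ψ → 1, so Σzᵢ/Kᵢ = 1 with Kᵢ = Pᵢˢᵃᵗ/P ⇒ 1/P = Σzᵢ/Pᵢˢᵃᵗ.
1/P = 0.2555/200.4 + 0.5186/195.6 + 0.2259/117.9 = 0.0058423 ⇒ P = 171.1652 kPa

Pdew = 171.1652 kPa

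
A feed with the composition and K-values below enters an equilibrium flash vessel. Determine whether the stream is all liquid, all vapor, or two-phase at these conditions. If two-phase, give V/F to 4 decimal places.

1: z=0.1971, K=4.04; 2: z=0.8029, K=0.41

two-phase, V/F = 0.0700

ΣzᵢKᵢ = 1.1255; Σzᵢ/Kᵢ = 2.0071.
Both exceed 1, so a two-phase solution exists.
Rachford–Rice: g(ψ) = Σ zᵢ(Kᵢ−1)/(1+ψ(Kᵢ−1)) = 0.
Binary case is linear: z₁(K₁−1)(1+ψ(K₂−1)) + z₂(K₂−1)(1+ψ(K₁−1)) = 0
⇒ ψ = [z₁(K₁−1)+z₂(K₂−1)] / [−(K₁−1)(K₂−1)] = 0.12547/1.79360 = 0.0700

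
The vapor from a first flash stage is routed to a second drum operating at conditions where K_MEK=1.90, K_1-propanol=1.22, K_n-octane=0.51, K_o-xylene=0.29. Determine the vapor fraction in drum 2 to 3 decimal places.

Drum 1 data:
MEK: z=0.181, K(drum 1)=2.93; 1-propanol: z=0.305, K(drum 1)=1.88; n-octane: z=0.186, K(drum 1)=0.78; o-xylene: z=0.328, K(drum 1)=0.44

Drum 1:
Material balance + equilibrium reduce to Σ zᵢ(Kᵢ−1)/(1+ψ₁(Kᵢ−1)) = 0.
Feasibility: ΣzᵢKᵢ = 1.393, Σzᵢ/Kᵢ = 1.208 — both > 1, two phases present.
Iterate (Newton) starting at ψ₁ = 0.39:
  ψ₁ = 0.390: g = 0.1194, g' = -0.530 → ψ₁ = 0.615
  ψ₁ = 0.615: g = 0.0062, g' = -0.492 → ψ₁ = 0.628
Converged at ψ₁ = 0.628.
Drum-1 compositions:
  MEK: x = 0.082, y = 0.240
  1-propanol: x = 0.196, y = 0.369
  n-octane: x = 0.216, y = 0.168
  o-xylene: x = 0.506, y = 0.223
Drum-2 feed = drum-1 vapor: z₂ = (0.2398, 0.3693, 0.1683, 0.2226).
Drum 2:
Material balance + equilibrium reduce to Σ zᵢ(Kᵢ−1)/(1+ψ₂(Kᵢ−1)) = 0.
g(0) = ΣzᵢKᵢ − 1 = 0.056 and g(1) = 1 − Σzᵢ/Kᵢ = -0.527, so a root lies in (0, 1).
Newton iteration, ψ₂⁰ = 0.52:
  ψ₂ = 0.520: g = -0.1413, g' = -0.459 → ψ₂ = 0.212
  ψ₂ = 0.212: g = -0.0194, g' = -0.359 → ψ₂ = 0.158
Converged at ψ₂ = 0.158.
  MEK: x = 0.210, y = 0.399
  1-propanol: x = 0.357, y = 0.435
  n-octane: x = 0.182, y = 0.093
  o-xylene: x = 0.251, y = 0.073

V/F (drum 2) = 0.158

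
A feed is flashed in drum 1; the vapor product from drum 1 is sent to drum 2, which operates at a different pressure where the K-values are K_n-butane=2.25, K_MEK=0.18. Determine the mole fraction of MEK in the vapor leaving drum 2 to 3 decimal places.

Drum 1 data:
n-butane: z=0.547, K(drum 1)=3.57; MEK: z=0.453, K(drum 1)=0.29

Drum 1:
Rachford–Rice: g(ψ₁) = Σ zᵢ(Kᵢ−1)/(1+ψ₁(Kᵢ−1)) = 0.
Check two-phase: ΣzᵢKᵢ = 2.084 > 1 and Σzᵢ/Kᵢ = 1.715 > 1, so g(0) = 1.084 > 0 and g(1) = -0.715 < 0.
Newton–Raphson from ψ₁ = 0.49:
  ψ₁ = 0.490: g = 0.1290, g' = -1.245 → ψ₁ = 0.594
Converged at ψ₁ = 0.594.
Drum-1 compositions:
  n-butane: x = 0.216, y = 0.773
  MEK: x = 0.784, y = 0.227
Drum-2 feed = drum-1 vapor: z₂ = (0.7728, 0.2272).
Drum 2:
Material balance + equilibrium reduce to Σ zᵢ(Kᵢ−1)/(1+ψ₂(Kᵢ−1)) = 0.
Feasibility: ΣzᵢKᵢ = 1.780, Σzᵢ/Kᵢ = 1.606 — both > 1, two phases present.
Iterate (Newton) starting at ψ₂ = 0.57:
  ψ₂ = 0.570: g = 0.2142, g' = -0.950 → ψ₂ = 0.795
  ψ₂ = 0.795: g = -0.0514, g' = -1.567 → ψ₂ = 0.763
  ψ₂ = 0.763: g = -0.0028, g' = -1.405 → ψ₂ = 0.761
Converged at ψ₂ = 0.761.
  n-butane: x = 0.396, y = 0.891
  MEK: x = 0.604, y = 0.109

y_MEK (drum 2) = 0.109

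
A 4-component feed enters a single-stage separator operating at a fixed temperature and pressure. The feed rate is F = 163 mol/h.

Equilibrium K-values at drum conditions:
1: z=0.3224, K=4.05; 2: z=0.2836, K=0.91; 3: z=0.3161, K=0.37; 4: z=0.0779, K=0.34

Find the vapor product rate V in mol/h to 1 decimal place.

Material balance + equilibrium reduce to Σ zᵢ(Kᵢ−1)/(1+β(Kᵢ−1)) = 0.
Feasibility: ΣzᵢKᵢ = 1.7072, Σzᵢ/Kᵢ = 1.4747 — both > 1, two phases present.
Iterate (Newton) starting at β = 0.44:
  β = 0.4400: g = 0.04532, g' = -0.8568 → β = 0.4929
  β = 0.4929: g = 0.00106, g' = -0.8196 → β = 0.4942
Converged at β = 0.4942.
Then V = β·F = 0.4942·163 = 80.6 mol/h and L = F − V = 82.4 mol/h.

V = 80.6 mol/h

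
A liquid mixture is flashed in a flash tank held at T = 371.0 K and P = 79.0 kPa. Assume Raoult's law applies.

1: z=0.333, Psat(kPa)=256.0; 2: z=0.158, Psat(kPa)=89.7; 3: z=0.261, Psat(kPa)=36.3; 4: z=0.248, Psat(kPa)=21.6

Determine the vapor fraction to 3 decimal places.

Raoult's law: Kᵢ = Pᵢˢᵃᵗ/P = Pᵢˢᵃᵗ/79.0.
  K_1 = 256.0/79.0 = 3.24051, K_2 = 89.7/79.0 = 1.13544, K_3 = 36.3/79.0 = 0.45949, K_4 = 21.6/79.0 = 0.27342
Newton–Raphson from ψ = 0.58:
  ψ = 0.580: g = -0.1726, g' = -0.872 → ψ = 0.382
  ψ = 0.382: g = -0.0048, g' = -0.860 → ψ = 0.376
Converged at ψ = 0.376.

ψ = 0.376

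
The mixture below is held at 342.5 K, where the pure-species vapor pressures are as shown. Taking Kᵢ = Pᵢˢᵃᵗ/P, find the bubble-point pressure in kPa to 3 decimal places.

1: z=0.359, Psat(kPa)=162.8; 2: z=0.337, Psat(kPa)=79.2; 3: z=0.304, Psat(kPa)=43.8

At the bubble point ψ → 0, so ΣzᵢKᵢ = 1 with Kᵢ = Pᵢˢᵃᵗ/P ⇒ P = ΣzᵢPᵢˢᵃᵗ.
P = 0.359·162.8 + 0.337·79.2 + 0.304·43.8 = 98.451 kPa

Pbub = 98.451 kPa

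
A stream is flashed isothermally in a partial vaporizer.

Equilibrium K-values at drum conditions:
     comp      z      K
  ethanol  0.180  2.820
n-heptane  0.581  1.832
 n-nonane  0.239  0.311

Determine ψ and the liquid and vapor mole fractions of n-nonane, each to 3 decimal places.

Material balance + equilibrium reduce to Σ zᵢ(Kᵢ−1)/(1+ψ(Kᵢ−1)) = 0.
g(0) = ΣzᵢKᵢ − 1 = 0.646 and g(1) = 1 − Σzᵢ/Kᵢ = -0.149, so a root lies in (0, 1).
Iterate (Newton) starting at ψ = 0.52:
  ψ = 0.520: g = 0.2491, g' = -0.629 → ψ = 0.916
  ψ = 0.916: g = -0.0494, g' = -1.048 → ψ = 0.869
  ψ = 0.869: g = -0.0029, g' = -0.930 → ψ = 0.866
Converged at ψ = 0.866.
Compositions from xᵢ = zᵢ/(1+ψ(Kᵢ−1)), yᵢ = Kᵢxᵢ:
  ethanol: x = 0.070, y = 0.197
  n-heptane: x = 0.338, y = 0.619
  n-nonane: x = 0.592, y = 0.184

ψ = 0.866, x_n-nonane = 0.592, y_n-nonane = 0.184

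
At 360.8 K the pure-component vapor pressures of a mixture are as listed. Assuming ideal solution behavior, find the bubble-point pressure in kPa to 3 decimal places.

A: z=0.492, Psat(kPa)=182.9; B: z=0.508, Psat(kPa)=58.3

Pbub = 119.603 kPa

At the bubble point ψ → 0, so ΣzᵢKᵢ = 1 with Kᵢ = Pᵢˢᵃᵗ/P ⇒ P = ΣzᵢPᵢˢᵃᵗ.
P = 0.492·182.9 + 0.508·58.3 = 119.603 kPa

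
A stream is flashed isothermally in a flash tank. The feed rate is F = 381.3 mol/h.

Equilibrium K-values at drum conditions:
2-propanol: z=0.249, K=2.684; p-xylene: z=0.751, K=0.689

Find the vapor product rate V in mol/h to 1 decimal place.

V = 135.2 mol/h

Rachford–Rice: g(β) = Σ zᵢ(Kᵢ−1)/(1+β(Kᵢ−1)) = 0.
Feasibility: ΣzᵢKᵢ = 1.186, Σzᵢ/Kᵢ = 1.183 — both > 1, two phases present.
Newton iteration, β⁰ = 0.5:
  β = 0.500: g = -0.0489, g' = -0.310 → β = 0.342
  β = 0.342: g = 0.0047, g' = -0.375 → β = 0.355
Converged at β = 0.355.
Then V = β·F = 0.3547·381.3 = 135.2 mol/h and L = F − V = 246.1 mol/h.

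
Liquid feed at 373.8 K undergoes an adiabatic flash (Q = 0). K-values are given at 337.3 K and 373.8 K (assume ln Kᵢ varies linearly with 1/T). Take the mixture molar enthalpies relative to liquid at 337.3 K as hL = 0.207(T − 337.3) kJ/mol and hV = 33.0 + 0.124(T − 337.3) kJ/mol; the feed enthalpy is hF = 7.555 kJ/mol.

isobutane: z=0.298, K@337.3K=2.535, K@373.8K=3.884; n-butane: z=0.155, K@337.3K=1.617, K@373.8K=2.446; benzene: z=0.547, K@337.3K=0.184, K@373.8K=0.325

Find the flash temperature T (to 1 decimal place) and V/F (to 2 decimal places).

T = 344.9 K, V/F = 0.18

Adiabatic flash: solve Rachford–Rice at each trial T, then check hF = ψ·hV(T) + (1−ψ)·hL(T).
  T = 337.3 K: K = (2.535, 1.617, 0.184), RR gives ψ = 0.101, H_out = 3.320 kJ/mol
  T = 373.8 K: K = (3.884, 2.446, 0.325), RR gives ψ = 0.431, H_out = 20.487 kJ/mol
  T = 355.6 K: K = (3.174, 2.011, 0.248), RR gives ψ = 0.284, H_out = 12.717 kJ/mol
  T = 346.5 K: K = (2.847, 1.810, 0.215), RR gives ψ = 0.200, H_out = 8.363 kJ/mol
  T = 341.9 K: K = (2.688, 1.712, 0.199), RR gives ψ = 0.153, H_out = 5.944 kJ/mol
  T = 344.2 K: K = (2.767, 1.760, 0.207), RR gives ψ = 0.177, H_out = 7.176 kJ/mol
Linear interpolation between T = 344.2 (H_out = 7.176) and T = 346.5 (H_out = 8.363) on hF = 7.555 gives T ≈ 344.9 K, at which ψ = 0.18.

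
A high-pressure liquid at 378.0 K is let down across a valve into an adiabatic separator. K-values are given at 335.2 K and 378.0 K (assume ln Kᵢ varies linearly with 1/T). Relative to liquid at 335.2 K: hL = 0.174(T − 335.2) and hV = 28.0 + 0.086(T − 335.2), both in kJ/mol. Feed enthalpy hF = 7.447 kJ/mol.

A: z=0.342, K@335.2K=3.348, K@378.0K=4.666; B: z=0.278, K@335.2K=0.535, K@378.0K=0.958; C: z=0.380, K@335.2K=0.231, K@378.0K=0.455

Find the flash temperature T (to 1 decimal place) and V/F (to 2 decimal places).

Adiabatic flash: solve Rachford–Rice at each trial T, then check hF = ψ·hV(T) + (1−ψ)·hL(T).
  T = 335.2 K: K = (3.348, 0.535, 0.231), RR gives ψ = 0.248, H_out = 6.951 kJ/mol
  T = 378.0 K: K = (4.666, 0.958, 0.455), RR gives ψ = 0.707, H_out = 24.584 kJ/mol
  T = 356.6 K: K = (3.992, 0.729, 0.331), RR gives ψ = 0.435, H_out = 15.094 kJ/mol
  T = 345.9 K: K = (3.666, 0.627, 0.278), RR gives ψ = 0.336, H_out = 10.960 kJ/mol
  T = 340.5 K: K = (3.504, 0.580, 0.254), RR gives ψ = 0.291, H_out = 8.932 kJ/mol
  T = 337.9 K: K = (3.427, 0.557, 0.242), RR gives ψ = 0.270, H_out = 7.961 kJ/mol
  T = 336.5 K: K = (3.386, 0.546, 0.236), RR gives ψ = 0.259, H_out = 7.437 kJ/mol
Linear interpolation between T = 336.5 (H_out = 7.437) and T = 337.9 (H_out = 7.961) on hF = 7.447 gives T ≈ 336.5 K, at which ψ = 0.26.

T = 336.5 K, V/F = 0.26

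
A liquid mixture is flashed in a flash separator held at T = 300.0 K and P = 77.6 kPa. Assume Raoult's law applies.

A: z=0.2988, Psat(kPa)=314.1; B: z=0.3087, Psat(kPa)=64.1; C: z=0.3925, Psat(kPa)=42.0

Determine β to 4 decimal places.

β = 0.6266

Raoult's law: Kᵢ = Pᵢˢᵃᵗ/P = Pᵢˢᵃᵗ/77.6.
  K_A = 314.1/77.6 = 4.047680, K_B = 64.1/77.6 = 0.826031, K_C = 42.0/77.6 = 0.541237
Newton–Raphson from β = 0.59:
  β = 0.5900: g = 0.01871, g' = -0.5214 → β = 0.6259
  β = 0.6259: g = 0.00035, g' = -0.5026 → β = 0.6266
Converged at β = 0.6266.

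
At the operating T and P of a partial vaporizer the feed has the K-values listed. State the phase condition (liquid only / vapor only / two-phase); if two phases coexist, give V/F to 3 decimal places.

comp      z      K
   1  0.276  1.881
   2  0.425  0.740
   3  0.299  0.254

liquid only

ΣzᵢKᵢ = 0.910; Σzᵢ/Kᵢ = 1.898.
Since ΣzᵢKᵢ < 1 the mixture is below its bubble point — single liquid phase.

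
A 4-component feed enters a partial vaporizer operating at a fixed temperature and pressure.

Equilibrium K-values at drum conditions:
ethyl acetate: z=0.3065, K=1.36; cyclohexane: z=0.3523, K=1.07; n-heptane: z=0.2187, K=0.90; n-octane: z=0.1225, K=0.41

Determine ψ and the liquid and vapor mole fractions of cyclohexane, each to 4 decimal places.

Material balance + equilibrium reduce to Σ zᵢ(Kᵢ−1)/(1+ψ(Kᵢ−1)) = 0.
g(0) = ΣzᵢKᵢ − 1 = 0.0409 and g(1) = 1 − Σzᵢ/Kᵢ = -0.0964, so a root lies in (0, 1).
Iterate (Newton) starting at ψ = 0.5:
  ψ = 0.5000: g = -0.00820, g' = -0.1184 → ψ = 0.4307
  ψ = 0.4307: g = -0.00028, g' = -0.1104 → ψ = 0.4281
Converged at ψ = 0.4281.
Compositions from xᵢ = zᵢ/(1+ψ(Kᵢ−1)), yᵢ = Kᵢxᵢ:
  ethyl acetate: x = 0.2656, y = 0.3612
  cyclohexane: x = 0.3420, y = 0.3660
  n-heptane: x = 0.2285, y = 0.2056
  n-octane: x = 0.1639, y = 0.0672

ψ = 0.4281, x_cyclohexane = 0.3420, y_cyclohexane = 0.3660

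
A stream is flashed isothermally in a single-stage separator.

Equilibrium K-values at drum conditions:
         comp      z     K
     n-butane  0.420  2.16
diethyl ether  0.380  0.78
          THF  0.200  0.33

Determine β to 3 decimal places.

β = 0.528

Rachford–Rice: g(β) = Σ zᵢ(Kᵢ−1)/(1+β(Kᵢ−1)) = 0.
Check two-phase: ΣzᵢKᵢ = 1.270 > 1 and Σzᵢ/Kᵢ = 1.288 > 1, so g(0) = 0.270 > 0 and g(1) = -0.288 < 0.
Newton iteration, β⁰ = 0.5:
  β = 0.500: g = 0.0129, g' = -0.453 → β = 0.529
  β = 0.529: g = -0.0000, g' = -0.456 → β = 0.528
Converged at β = 0.528.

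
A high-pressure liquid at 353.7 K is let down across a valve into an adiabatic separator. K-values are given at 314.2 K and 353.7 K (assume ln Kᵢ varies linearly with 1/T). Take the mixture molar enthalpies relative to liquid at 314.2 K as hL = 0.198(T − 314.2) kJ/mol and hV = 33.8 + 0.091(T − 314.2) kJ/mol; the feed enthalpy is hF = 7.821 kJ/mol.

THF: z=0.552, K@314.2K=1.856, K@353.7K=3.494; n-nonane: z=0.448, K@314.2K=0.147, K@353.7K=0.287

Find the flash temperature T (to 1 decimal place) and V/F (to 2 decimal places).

Adiabatic flash: solve Rachford–Rice at each trial T, then check hF = ψ·hV(T) + (1−ψ)·hL(T).
  T = 314.2 K: K = (1.856, 0.147), RR gives ψ = 0.124, H_out = 4.183 kJ/mol
  T = 353.7 K: K = (3.494, 0.287), RR gives ψ = 0.595, H_out = 25.404 kJ/mol
  T = 333.9 K: K = (2.593, 0.209), RR gives ψ = 0.417, H_out = 17.111 kJ/mol
  T = 324.0 K: K = (2.203, 0.176), RR gives ψ = 0.298, H_out = 11.688 kJ/mol
  T = 319.1 K: K = (2.025, 0.161), RR gives ψ = 0.221, H_out = 8.319 kJ/mol
  T = 316.6 K: K = (1.937, 0.154), RR gives ψ = 0.174, H_out = 6.327 kJ/mol
  T = 317.9 K: K = (1.982, 0.158), RR gives ψ = 0.199, H_out = 7.390 kJ/mol
  T = 318.5 K: K = (2.004, 0.159), RR gives ψ = 0.210, H_out = 7.860 kJ/mol
  T = 318.2 K: K = (1.993, 0.158), RR gives ψ = 0.205, H_out = 7.627 kJ/mol
Linear interpolation between T = 318.2 (H_out = 7.627) and T = 318.5 (H_out = 7.860) on hF = 7.821 gives T ≈ 318.4 K, at which ψ = 0.21.

T = 318.4 K, V/F = 0.21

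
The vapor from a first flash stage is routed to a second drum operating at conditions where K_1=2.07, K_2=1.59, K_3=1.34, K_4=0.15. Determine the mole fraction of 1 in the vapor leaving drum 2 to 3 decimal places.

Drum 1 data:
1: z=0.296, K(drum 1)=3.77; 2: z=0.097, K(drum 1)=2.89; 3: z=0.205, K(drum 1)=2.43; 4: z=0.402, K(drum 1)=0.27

Drum 1:
Material balance + equilibrium reduce to Σ zᵢ(Kᵢ−1)/(1+ψ₁(Kᵢ−1)) = 0.
g(0) = ΣzᵢKᵢ − 1 = 1.003 and g(1) = 1 − Σzᵢ/Kᵢ = -0.685, so a root lies in (0, 1).
Newton–Raphson from ψ₁ = 0.5:
  ψ₁ = 0.500: g = 0.1468, g' = -1.165 → ψ₁ = 0.626
  ψ₁ = 0.626: g = -0.0020, g' = -1.220 → ψ₁ = 0.624
Converged at ψ₁ = 0.624.
Drum-1 compositions:
  1: x = 0.108, y = 0.409
  2: x = 0.044, y = 0.129
  3: x = 0.108, y = 0.263
  4: x = 0.739, y = 0.199
Drum-2 feed = drum-1 vapor: z₂ = (0.4088, 0.1286, 0.2632, 0.1995).
Drum 2:
Material balance + equilibrium reduce to Σ zᵢ(Kᵢ−1)/(1+ψ₂(Kᵢ−1)) = 0.
Check two-phase: ΣzᵢKᵢ = 1.433 > 1 and Σzᵢ/Kᵢ = 1.805 > 1, so g(0) = 0.433 > 0 and g(1) = -0.805 < 0.
Newton iteration, ψ₂⁰ = 0.32:
  ψ₂ = 0.320: g = 0.2375, g' = -0.588 → ψ₂ = 0.724
  ψ₂ = 0.724: g = -0.0692, g' = -1.164 → ψ₂ = 0.664
  ψ₂ = 0.664: g = -0.0063, g' = -0.964 → ψ₂ = 0.658
Converged at ψ₂ = 0.658.
  1: x = 0.240, y = 0.497
  2: x = 0.093, y = 0.147
  3: x = 0.215, y = 0.288
  4: x = 0.452, y = 0.068

y_1 (drum 2) = 0.497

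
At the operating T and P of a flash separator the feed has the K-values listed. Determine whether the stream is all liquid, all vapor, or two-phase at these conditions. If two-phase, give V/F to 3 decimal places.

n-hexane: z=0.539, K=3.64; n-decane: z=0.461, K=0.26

two-phase, V/F = 0.554

ΣzᵢKᵢ = 2.082; Σzᵢ/Kᵢ = 1.921.
Both exceed 1, so a two-phase solution exists.
Let ψ = V/F and solve Σ zᵢ(Kᵢ−1)/(1+ψ(Kᵢ−1)) = 0.
Binary case is linear: z₁(K₁−1)(1+ψ(K₂−1)) + z₂(K₂−1)(1+ψ(K₁−1)) = 0
⇒ ψ = [z₁(K₁−1)+z₂(K₂−1)] / [−(K₁−1)(K₂−1)] = 1.0818/1.9536 = 0.554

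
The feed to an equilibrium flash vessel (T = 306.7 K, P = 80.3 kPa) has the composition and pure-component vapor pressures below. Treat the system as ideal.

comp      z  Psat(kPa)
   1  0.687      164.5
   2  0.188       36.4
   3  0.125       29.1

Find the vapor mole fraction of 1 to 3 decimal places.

y_1 = 0.735

Raoult's law: Kᵢ = Pᵢˢᵃᵗ/P = Pᵢˢᵃᵗ/80.3.
  K_1 = 164.5/80.3 = 2.04857, K_2 = 36.4/80.3 = 0.45330, K_3 = 29.1/80.3 = 0.36239
Newton iteration, V/F⁰ = 0.5:
  V/F = 0.500: g = 0.2141, g' = -0.541 → V/F = 0.896
  V/F = 0.896: g = -0.0158, g' = -0.693 → V/F = 0.873
Converged at V/F = 0.873.
Compositions from xᵢ = zᵢ/(1+V/F(Kᵢ−1)), yᵢ = Kᵢxᵢ:
  1: x = 0.359, y = 0.735
  2: x = 0.359, y = 0.163
  3: x = 0.282, y = 0.102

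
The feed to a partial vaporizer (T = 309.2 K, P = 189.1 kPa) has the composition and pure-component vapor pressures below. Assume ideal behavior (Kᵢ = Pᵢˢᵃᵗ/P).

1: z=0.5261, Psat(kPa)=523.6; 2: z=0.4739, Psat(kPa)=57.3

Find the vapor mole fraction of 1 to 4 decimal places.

Raoult's law: Kᵢ = Pᵢˢᵃᵗ/P = Pᵢˢᵃᵗ/189.1.
  K_1 = 523.6/189.1 = 2.768905, K_2 = 57.3/189.1 = 0.303014
Let ψ = V/F and solve Σ zᵢ(Kᵢ−1)/(1+ψ(Kᵢ−1)) = 0.
g(0) = ΣzᵢKᵢ − 1 = 0.6003 and g(1) = 1 − Σzᵢ/Kᵢ = -0.7540, so a root lies in (0, 1).
Iterate (Newton) starting at ψ = 0.5:
  ψ = 0.5000: g = -0.01314, g' = -1.0059 → ψ = 0.4869
Converged at ψ = 0.4869.
Compositions from xᵢ = zᵢ/(1+ψ(Kᵢ−1)), yᵢ = Kᵢxᵢ:
  1: x = 0.2827, y = 0.7826
  2: x = 0.7173, y = 0.2174

y_1 = 0.7826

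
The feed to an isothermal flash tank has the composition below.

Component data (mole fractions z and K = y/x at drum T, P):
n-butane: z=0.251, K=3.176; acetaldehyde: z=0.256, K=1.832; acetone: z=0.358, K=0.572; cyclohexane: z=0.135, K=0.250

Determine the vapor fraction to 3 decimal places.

ψ = 0.583

Iterate (Newton) starting at ψ = 0.5:
  ψ = 0.500: g = 0.0551, g' = -0.662 → ψ = 0.583
Converged at ψ = 0.583.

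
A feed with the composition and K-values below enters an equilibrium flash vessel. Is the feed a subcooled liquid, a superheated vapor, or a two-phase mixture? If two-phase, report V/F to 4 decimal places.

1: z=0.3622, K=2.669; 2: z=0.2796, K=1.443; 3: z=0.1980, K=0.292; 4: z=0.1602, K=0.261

ΣzᵢKᵢ = 1.4698; Σzᵢ/Kᵢ = 1.6213.
Both exceed 1, so a two-phase solution exists.
Rachford–Rice: g(ψ) = Σ zᵢ(Kᵢ−1)/(1+ψ(Kᵢ−1)) = 0.
Newton–Raphson from ψ = 0.5:
  ψ = 0.5000: g = 0.02616, g' = -0.7945 → ψ = 0.5329
  ψ = 0.5329: g = -0.00028, g' = -0.8126 → ψ = 0.5326
Converged at ψ = 0.5326.

two-phase, V/F = 0.5326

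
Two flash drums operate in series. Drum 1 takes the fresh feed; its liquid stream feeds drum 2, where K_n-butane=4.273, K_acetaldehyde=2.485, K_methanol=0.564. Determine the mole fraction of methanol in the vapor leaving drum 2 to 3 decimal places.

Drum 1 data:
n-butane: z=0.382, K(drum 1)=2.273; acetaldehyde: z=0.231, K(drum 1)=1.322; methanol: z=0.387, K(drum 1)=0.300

Drum 1:
Material balance + equilibrium reduce to Σ zᵢ(Kᵢ−1)/(1+ψ₁(Kᵢ−1)) = 0.
Feasibility: ΣzᵢKᵢ = 1.290, Σzᵢ/Kᵢ = 1.633 — both > 1, two phases present.
Newton iteration, ψ₁⁰ = 0.34:
  ψ₁ = 0.340: g = 0.0509, g' = -0.648 → ψ₁ = 0.419
  ψ₁ = 0.419: g = -0.0004, g' = -0.661 → ψ₁ = 0.418
Converged at ψ₁ = 0.418.
Drum-1 compositions:
  n-butane: x = 0.249, y = 0.567
  acetaldehyde: x = 0.204, y = 0.269
  methanol: x = 0.547, y = 0.164
Drum-2 feed = drum-1 liquid: z₂ = (0.2493, 0.2036, 0.5471).
Drum 2:
Iterate (Newton) starting at ψ₂ = 0.61:
  ψ₂ = 0.610: g = 0.1060, g' = -0.614 → ψ₂ = 0.783
  ψ₂ = 0.783: g = 0.0069, g' = -0.546 → ψ₂ = 0.795
Converged at ψ₂ = 0.795.
  n-butane: x = 0.069, y = 0.296
  acetaldehyde: x = 0.093, y = 0.232
  methanol: x = 0.837, y = 0.472

y_methanol (drum 2) = 0.472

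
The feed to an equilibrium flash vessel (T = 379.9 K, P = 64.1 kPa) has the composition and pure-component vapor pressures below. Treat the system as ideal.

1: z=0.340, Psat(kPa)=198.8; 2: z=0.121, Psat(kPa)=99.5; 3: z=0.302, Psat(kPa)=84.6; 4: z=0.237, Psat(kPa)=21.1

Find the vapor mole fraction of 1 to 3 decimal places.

y_1 = 0.376

Raoult's law: Kᵢ = Pᵢˢᵃᵗ/P = Pᵢˢᵃᵗ/64.1.
  K_1 = 198.8/64.1 = 3.10140, K_2 = 99.5/64.1 = 1.55226, K_3 = 84.6/64.1 = 1.31981, K_4 = 21.1/64.1 = 0.32917
Newton iteration, V/F⁰ = 0.5:
  V/F = 0.500: g = 0.2448, g' = -0.644 → V/F = 0.880
  V/F = 0.880: g = -0.0170, g' = -0.856 → V/F = 0.860
Converged at V/F = 0.860.
Compositions from xᵢ = zᵢ/(1+V/F(Kᵢ−1)), yᵢ = Kᵢxᵢ:
  1: x = 0.121, y = 0.376
  2: x = 0.082, y = 0.127
  3: x = 0.237, y = 0.313
  4: x = 0.560, y = 0.184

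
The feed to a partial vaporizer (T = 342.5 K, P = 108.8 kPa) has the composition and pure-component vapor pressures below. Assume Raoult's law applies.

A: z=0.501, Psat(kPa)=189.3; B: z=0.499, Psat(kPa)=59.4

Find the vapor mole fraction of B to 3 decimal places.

y_B = 0.338

Raoult's law: Kᵢ = Pᵢˢᵃᵗ/P = Pᵢˢᵃᵗ/108.8.
  K_A = 189.3/108.8 = 1.73989, K_B = 59.4/108.8 = 0.54596
Rachford–Rice: g(ψ) = Σ zᵢ(Kᵢ−1)/(1+ψ(Kᵢ−1)) = 0.
g(0) = ΣzᵢKᵢ − 1 = 0.144 and g(1) = 1 − Σzᵢ/Kᵢ = -0.202, so a root lies in (0, 1).
Binary case is linear: z₁(K₁−1)(1+ψ(K₂−1)) + z₂(K₂−1)(1+ψ(K₁−1)) = 0
⇒ ψ = [z₁(K₁−1)+z₂(K₂−1)] / [−(K₁−1)(K₂−1)] = 0.1441/0.3359 = 0.429
Compositions from xᵢ = zᵢ/(1+ψ(Kᵢ−1)), yᵢ = Kᵢxᵢ:
  A: x = 0.380, y = 0.662
  B: x = 0.620, y = 0.338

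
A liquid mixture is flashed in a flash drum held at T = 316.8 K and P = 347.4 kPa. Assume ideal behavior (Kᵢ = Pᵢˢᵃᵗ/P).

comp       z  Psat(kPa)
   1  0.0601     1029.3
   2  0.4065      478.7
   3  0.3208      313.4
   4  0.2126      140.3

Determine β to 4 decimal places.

Raoult's law: Kᵢ = Pᵢˢᵃᵗ/P = Pᵢˢᵃᵗ/347.4.
  K_1 = 1029.3/347.4 = 2.962867, K_2 = 478.7/347.4 = 1.377950, K_3 = 313.4/347.4 = 0.902130, K_4 = 140.3/347.4 = 0.403857
Let β = V/F and solve Σ zᵢ(Kᵢ−1)/(1+β(Kᵢ−1)) = 0.
g(0) = ΣzᵢKᵢ − 1 = 0.1135 and g(1) = 1 − Σzᵢ/Kᵢ = -0.1973, so a root lies in (0, 1).
Iterate (Newton) starting at β = 0.59:
  β = 0.5900: g = -0.04854, g' = -0.2718 → β = 0.4114
  β = 0.4114: g = -0.00241, g' = -0.2503 → β = 0.4018
Converged at β = 0.4018.

β = 0.4018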